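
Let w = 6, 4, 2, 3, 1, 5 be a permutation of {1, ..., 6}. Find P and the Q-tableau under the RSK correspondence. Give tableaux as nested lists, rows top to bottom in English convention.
Insert each entry of the permutation into P by Schensted row insertion, recording in Q the position of each new cell.

After inserting 6: P = [[6]].
After inserting 4: P = [[4], [6]].
After inserting 2: P = [[2], [4], [6]].
After inserting 3: P = [[2, 3], [4], [6]].
After inserting 1: P = [[1, 3], [2], [4], [6]].
After inserting 5: P = [[1, 3, 5], [2], [4], [6]].

So P = [[1, 3, 5], [2], [4], [6]], Q = [[1, 4, 6], [2], [3], [5]].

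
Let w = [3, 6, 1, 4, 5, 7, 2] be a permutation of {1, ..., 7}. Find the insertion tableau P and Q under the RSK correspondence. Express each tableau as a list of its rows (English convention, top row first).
Insert each entry of the permutation into P by Schensted row insertion, recording in Q the position of each new cell.

Insert 3: appended to row 1. P = [[3]], Q = [[1]].
Insert 6: appended to row 1. P = [[3, 6]], Q = [[1, 2]].
Insert 1: 1 bumps 3 from row 1; 3 starts row 2. P = [[1, 6], [3]], Q = [[1, 2], [3]].
Insert 4: 4 bumps 6 from row 1; 6 appends to row 2. P = [[1, 4], [3, 6]], Q = [[1, 2], [3, 4]].
Insert 5: appended to row 1. P = [[1, 4, 5], [3, 6]], Q = [[1, 2, 5], [3, 4]].
Insert 7: appended to row 1. P = [[1, 4, 5, 7], [3, 6]], Q = [[1, 2, 5, 6], [3, 4]].
Insert 2: 2 bumps 4 from row 1; 4 bumps 6 from row 2; 6 starts row 3. P = [[1, 2, 5, 7], [3, 4], [6]], Q = [[1, 2, 5, 6], [3, 4], [7]].

So P = [[1, 2, 5, 7], [3, 4], [6]], Q = [[1, 2, 5, 6], [3, 4], [7]].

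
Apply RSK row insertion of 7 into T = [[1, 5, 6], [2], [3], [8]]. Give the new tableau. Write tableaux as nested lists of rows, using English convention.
[[1, 5, 6, 7], [2], [3], [8]]

7 is larger than every entry of row 1, so it is appended to row 1. The new tableau is [[1, 5, 6, 7], [2], [3], [8]].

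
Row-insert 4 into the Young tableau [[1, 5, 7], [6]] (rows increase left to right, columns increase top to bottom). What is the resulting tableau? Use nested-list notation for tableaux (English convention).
[[1, 4, 7], [5], [6]]

In row 1, 4 replaces 5 (the leftmost entry greater than 4); 5 is bumped to row 2. In row 2, 5 replaces 6 (the leftmost entry greater than 5); 6 is bumped to row 3. 6 starts a new row 3. The new tableau is [[1, 4, 7], [5], [6]].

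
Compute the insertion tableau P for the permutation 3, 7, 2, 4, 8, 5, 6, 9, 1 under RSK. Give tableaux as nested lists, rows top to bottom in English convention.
P = [[1, 4, 5, 6, 9], [2, 7, 8], [3]]

Insert 3: appended to row 1. P = [[3]].
Insert 7: appended to row 1. P = [[3, 7]].
Insert 2: 2 bumps 3 from row 1; 3 starts row 2. P = [[2, 7], [3]].
Insert 4: 4 bumps 7 from row 1; 7 appends to row 2. P = [[2, 4], [3, 7]].
Insert 8: appended to row 1. P = [[2, 4, 8], [3, 7]].
Insert 5: 5 bumps 8 from row 1; 8 appends to row 2. P = [[2, 4, 5], [3, 7, 8]].
Insert 6: appended to row 1. P = [[2, 4, 5, 6], [3, 7, 8]].
Insert 9: appended to row 1. P = [[2, 4, 5, 6, 9], [3, 7, 8]].
Insert 1: 1 bumps 2 from row 1; 2 bumps 3 from row 2; 3 starts row 3. P = [[1, 4, 5, 6, 9], [2, 7, 8], [3]].

So P = [[1, 4, 5, 6, 9], [2, 7, 8], [3]].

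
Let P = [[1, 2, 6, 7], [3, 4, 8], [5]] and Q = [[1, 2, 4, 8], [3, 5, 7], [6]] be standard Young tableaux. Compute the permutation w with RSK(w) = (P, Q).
Reverse the RSK construction: for i from n down to 1, find the cell of Q containing i, remove the entry at that cell from P, and reverse-bump it up through P; the value ejected from row 1 is w(i).

Step i=8: Q has 8 at row 1, column 4; remove that cell from P, ejecting 7. So w(8) = 7. P is now [[1, 2, 6], [3, 4, 8], [5]].
Step i=7: Q has 7 at row 2, column 3; remove 8 from row 2 of P and reverse-bump: 8 enters row 1 and ejects 6. So w(7) = 6. P is now [[1, 2, 8], [3, 4], [5]].
Step i=6: Q has 6 at row 3, column 1; remove 5 from row 3 of P and reverse-bump: 5 enters row 2 and ejects 4; 4 enters row 1 and ejects 2. So w(6) = 2. P is now [[1, 4, 8], [3, 5]].
Step i=5: Q has 5 at row 2, column 2; remove 5 from row 2 of P and reverse-bump: 5 enters row 1 and ejects 4. So w(5) = 4. P is now [[1, 5, 8], [3]].
Step i=4: Q has 4 at row 1, column 3; remove that cell from P, ejecting 8. So w(4) = 8. P is now [[1, 5], [3]].
Step i=3: Q has 3 at row 2, column 1; remove 3 from row 2 of P and reverse-bump: 3 enters row 1 and ejects 1. So w(3) = 1. P is now [[3, 5]].
Step i=2: Q has 2 at row 1, column 2; remove that cell from P, ejecting 5. So w(2) = 5. P is now [[3]].
Step i=1: Q has 1 at row 1, column 1; remove that cell from P, ejecting 3. So w(1) = 3. P is now [].

So w = 3 5 1 8 4 2 6 7.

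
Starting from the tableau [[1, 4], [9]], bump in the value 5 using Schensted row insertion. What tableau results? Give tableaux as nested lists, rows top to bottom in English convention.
[[1, 4, 5], [9]]

5 is larger than every entry of row 1, so it is appended to row 1. The new tableau is [[1, 4, 5], [9]].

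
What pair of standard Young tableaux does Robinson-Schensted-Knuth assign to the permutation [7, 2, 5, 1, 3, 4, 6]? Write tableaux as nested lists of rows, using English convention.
Insert each entry of the permutation into P by Schensted row insertion, recording in Q the position of each new cell.

Insert 7: appended to row 1. P = [[7]].
Insert 2: 2 bumps 7 from row 1; 7 starts row 2. P = [[2], [7]].
Insert 5: appended to row 1. P = [[2, 5], [7]].
Insert 1: 1 bumps 2 from row 1; 2 bumps 7 from row 2; 7 starts row 3. P = [[1, 5], [2], [7]].
Insert 3: 3 bumps 5 from row 1; 5 appends to row 2. P = [[1, 3], [2, 5], [7]].
Insert 4: appended to row 1. P = [[1, 3, 4], [2, 5], [7]].
Insert 6: appended to row 1. P = [[1, 3, 4, 6], [2, 5], [7]].

So P = [[1, 3, 4, 6], [2, 5], [7]], Q = [[1, 3, 6, 7], [2, 5], [4]].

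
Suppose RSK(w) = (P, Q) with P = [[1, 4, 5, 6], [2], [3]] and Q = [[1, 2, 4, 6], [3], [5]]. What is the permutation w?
Reverse the RSK construction: for i from n down to 1, find the cell of Q containing i, remove the entry at that cell from P, and reverse-bump it up through P; the value ejected from row 1 is w(i).

Step i=6: Q has 6 at row 1, column 4; remove that cell from P, ejecting 6. So w(6) = 6. P is now [[1, 4, 5], [2], [3]].
Step i=5: Q has 5 at row 3, column 1; remove 3 from row 3 of P and reverse-bump: 3 enters row 2 and ejects 2; 2 enters row 1 and ejects 1. So w(5) = 1. P is now [[2, 4, 5], [3]].
Step i=4: Q has 4 at row 1, column 3; remove that cell from P, ejecting 5. So w(4) = 5. P is now [[2, 4], [3]].
Step i=3: Q has 3 at row 2, column 1; remove 3 from row 2 of P and reverse-bump: 3 enters row 1 and ejects 2. So w(3) = 2. P is now [[3, 4]].
Step i=2: Q has 2 at row 1, column 2; remove that cell from P, ejecting 4. So w(2) = 4. P is now [[3]].
Step i=1: Q has 1 at row 1, column 1; remove that cell from P, ejecting 3. So w(1) = 3. P is now [].

So w = 3 4 2 5 1 6.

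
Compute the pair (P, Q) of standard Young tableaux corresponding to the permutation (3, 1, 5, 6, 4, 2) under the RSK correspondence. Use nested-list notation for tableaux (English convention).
P = [[1, 2, 6], [3, 4], [5]], Q = [[1, 3, 4], [2, 5], [6]]

Insert each entry of the permutation into P by Schensted row insertion, recording in Q the position of each new cell.

Insert 3: appended to row 1. P = [[3]], Q = [[1]].
Insert 1: 1 bumps 3 from row 1; 3 starts row 2. P = [[1], [3]], Q = [[1], [2]].
Insert 5: appended to row 1. P = [[1, 5], [3]], Q = [[1, 3], [2]].
Insert 6: appended to row 1. P = [[1, 5, 6], [3]], Q = [[1, 3, 4], [2]].
Insert 4: 4 bumps 5 from row 1; 5 appends to row 2. P = [[1, 4, 6], [3, 5]], Q = [[1, 3, 4], [2, 5]].
Insert 2: 2 bumps 4 from row 1; 4 bumps 5 from row 2; 5 starts row 3. P = [[1, 2, 6], [3, 4], [5]], Q = [[1, 3, 4], [2, 5], [6]].

So P = [[1, 2, 6], [3, 4], [5]], Q = [[1, 3, 4], [2, 5], [6]].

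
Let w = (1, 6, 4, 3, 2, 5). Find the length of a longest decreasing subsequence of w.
4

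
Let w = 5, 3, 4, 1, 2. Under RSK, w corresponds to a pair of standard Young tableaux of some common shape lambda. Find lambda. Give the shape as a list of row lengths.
Row-insert each entry into an empty tableau.

After inserting 5: P = [[5]].
After inserting 3: P = [[3], [5]].
After inserting 4: P = [[3, 4], [5]].
After inserting 1: P = [[1, 4], [3], [5]].
After inserting 2: P = [[1, 2], [3, 4], [5]].

The final insertion tableau P = [[1, 2], [3, 4], [5]] has shape [2, 2, 1].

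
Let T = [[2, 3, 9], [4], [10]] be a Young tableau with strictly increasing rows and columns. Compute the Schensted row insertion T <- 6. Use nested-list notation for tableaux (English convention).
In row 1, 6 replaces 9 (the leftmost entry greater than 6); 9 is bumped to row 2. 9 is appended to row 2. The new tableau is [[2, 3, 6], [4, 9], [10]].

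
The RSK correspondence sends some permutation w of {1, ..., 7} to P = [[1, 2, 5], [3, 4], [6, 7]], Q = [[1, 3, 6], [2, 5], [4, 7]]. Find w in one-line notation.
6 3 7 1 4 5 2

Reverse the RSK construction: for i from n down to 1, find the cell of Q containing i, remove the entry at that cell from P, and reverse-bump it up through P; the value ejected from row 1 is w(i).

Step i=7: Q has 7 at row 3, column 2; remove 7 from row 3 of P and reverse-bump: 7 enters row 2 and ejects 4; 4 enters row 1 and ejects 2. So w(7) = 2. P is now [[1, 4, 5], [3, 7], [6]].
Step i=6: Q has 6 at row 1, column 3; remove that cell from P, ejecting 5. So w(6) = 5. P is now [[1, 4], [3, 7], [6]].
Step i=5: Q has 5 at row 2, column 2; remove 7 from row 2 of P and reverse-bump: 7 enters row 1 and ejects 4. So w(5) = 4. P is now [[1, 7], [3], [6]].
Step i=4: Q has 4 at row 3, column 1; remove 6 from row 3 of P and reverse-bump: 6 enters row 2 and ejects 3; 3 enters row 1 and ejects 1. So w(4) = 1. P is now [[3, 7], [6]].
Step i=3: Q has 3 at row 1, column 2; remove that cell from P, ejecting 7. So w(3) = 7. P is now [[3], [6]].
Step i=2: Q has 2 at row 2, column 1; remove 6 from row 2 of P and reverse-bump: 6 enters row 1 and ejects 3. So w(2) = 3. P is now [[6]].
Step i=1: Q has 1 at row 1, column 1; remove that cell from P, ejecting 6. So w(1) = 6. P is now [].

So w = 6 3 7 1 4 5 2.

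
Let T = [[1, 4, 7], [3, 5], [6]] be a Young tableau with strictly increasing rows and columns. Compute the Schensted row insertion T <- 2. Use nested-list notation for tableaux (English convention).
In row 1, 2 replaces 4 (the leftmost entry greater than 2); 4 is bumped to row 2. In row 2, 4 replaces 5 (the leftmost entry greater than 4); 5 is bumped to row 3. In row 3, 5 replaces 6 (the leftmost entry greater than 5); 6 is bumped to row 4. 6 starts a new row 4. The new tableau is [[1, 2, 7], [3, 4], [5], [6]].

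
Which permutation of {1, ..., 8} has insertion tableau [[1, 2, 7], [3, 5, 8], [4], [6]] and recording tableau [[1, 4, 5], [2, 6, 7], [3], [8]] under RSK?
6 4 1 5 8 3 7 2

Reverse the RSK construction: for i from n down to 1, find the cell of Q containing i, remove the entry at that cell from P, and reverse-bump it up through P; the value ejected from row 1 is w(i).

Step i=8: Q has 8 at row 4, column 1; remove 6 from row 4 of P and reverse-bump: 6 enters row 3 and ejects 4; 4 enters row 2 and ejects 3; 3 enters row 1 and ejects 2. So w(8) = 2. P is now [[1, 3, 7], [4, 5, 8], [6]].
Step i=7: Q has 7 at row 2, column 3; remove 8 from row 2 of P and reverse-bump: 8 enters row 1 and ejects 7. So w(7) = 7. P is now [[1, 3, 8], [4, 5], [6]].
Step i=6: Q has 6 at row 2, column 2; remove 5 from row 2 of P and reverse-bump: 5 enters row 1 and ejects 3. So w(6) = 3. P is now [[1, 5, 8], [4], [6]].
Step i=5: Q has 5 at row 1, column 3; remove that cell from P, ejecting 8. So w(5) = 8. P is now [[1, 5], [4], [6]].
Step i=4: Q has 4 at row 1, column 2; remove that cell from P, ejecting 5. So w(4) = 5. P is now [[1], [4], [6]].
Step i=3: Q has 3 at row 3, column 1; remove 6 from row 3 of P and reverse-bump: 6 enters row 2 and ejects 4; 4 enters row 1 and ejects 1. So w(3) = 1. P is now [[4], [6]].
Step i=2: Q has 2 at row 2, column 1; remove 6 from row 2 of P and reverse-bump: 6 enters row 1 and ejects 4. So w(2) = 4. P is now [[6]].
Step i=1: Q has 1 at row 1, column 1; remove that cell from P, ejecting 6. So w(1) = 6. P is now [].

So w = 6 4 1 5 8 3 7 2.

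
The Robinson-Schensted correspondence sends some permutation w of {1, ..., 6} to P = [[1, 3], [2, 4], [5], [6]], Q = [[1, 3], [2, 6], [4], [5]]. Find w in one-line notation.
Reverse RSK: for i = n, n-1, ..., 1, locate i in Q, remove the corresponding corner cell from P, and reverse-bump its entry up through P; the value ejected from row 1 is w(i).

So w = 6 2 5 4 1 3.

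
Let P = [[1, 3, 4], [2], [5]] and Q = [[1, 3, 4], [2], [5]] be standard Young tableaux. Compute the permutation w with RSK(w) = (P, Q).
Reverse RSK: for i = n, n-1, ..., 1, locate i in Q, remove the corresponding corner cell from P, and reverse-bump its entry up through P; the value ejected from row 1 is w(i).

So w = 5 2 3 4 1.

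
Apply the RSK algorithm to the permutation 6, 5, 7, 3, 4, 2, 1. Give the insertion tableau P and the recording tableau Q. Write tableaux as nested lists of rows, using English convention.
Insert each entry of the permutation into P by Schensted row insertion, recording in Q the position of each new cell.

After inserting 6: P = [[6]].
After inserting 5: P = [[5], [6]].
After inserting 7: P = [[5, 7], [6]].
After inserting 3: P = [[3, 7], [5], [6]].
After inserting 4: P = [[3, 4], [5, 7], [6]].
After inserting 2: P = [[2, 4], [3, 7], [5], [6]].
After inserting 1: P = [[1, 4], [2, 7], [3], [5], [6]].

So P = [[1, 4], [2, 7], [3], [5], [6]], Q = [[1, 3], [2, 5], [4], [6], [7]].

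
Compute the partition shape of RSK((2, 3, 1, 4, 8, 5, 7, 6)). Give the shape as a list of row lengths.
[5, 2, 1]

RSK row insertion gives P = [[1, 3, 4, 5, 6], [2, 7], [8]], which has shape [5, 2, 1].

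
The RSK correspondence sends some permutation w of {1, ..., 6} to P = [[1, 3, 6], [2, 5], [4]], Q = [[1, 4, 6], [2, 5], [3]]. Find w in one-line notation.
Reverse RSK: for i = n, n-1, ..., 1, locate i in Q, remove the corresponding corner cell from P, and reverse-bump its entry up through P; the value ejected from row 1 is w(i).

So w = 4 2 1 5 3 6.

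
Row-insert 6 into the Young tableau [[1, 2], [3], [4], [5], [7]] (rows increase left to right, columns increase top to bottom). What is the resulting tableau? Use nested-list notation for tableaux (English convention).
6 is larger than every entry of row 1, so it is appended to row 1. The new tableau is [[1, 2, 6], [3], [4], [5], [7]].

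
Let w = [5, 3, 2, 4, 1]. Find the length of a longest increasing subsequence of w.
2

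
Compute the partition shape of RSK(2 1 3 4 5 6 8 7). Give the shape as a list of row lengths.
RSK row insertion gives P = [[1, 3, 4, 5, 6, 7], [2, 8]], which has shape [6, 2].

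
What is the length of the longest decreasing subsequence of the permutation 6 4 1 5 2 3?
3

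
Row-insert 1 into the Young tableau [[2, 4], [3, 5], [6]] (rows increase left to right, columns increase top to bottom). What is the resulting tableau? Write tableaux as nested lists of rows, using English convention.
In row 1, 1 replaces 2 (the leftmost entry greater than 1); 2 is bumped to row 2. In row 2, 2 replaces 3 (the leftmost entry greater than 2); 3 is bumped to row 3. In row 3, 3 replaces 6 (the leftmost entry greater than 3); 6 is bumped to row 4. 6 starts a new row 4. The new tableau is [[1, 4], [2, 5], [3], [6]].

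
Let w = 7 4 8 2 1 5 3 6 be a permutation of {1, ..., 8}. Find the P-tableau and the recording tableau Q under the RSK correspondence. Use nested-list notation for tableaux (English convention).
P = [[1, 3, 6], [2, 5], [4, 8], [7]], Q = [[1, 3, 8], [2, 6], [4, 7], [5]]

Insert each entry of the permutation into P by Schensted row insertion, recording in Q the position of each new cell.

Insert 7: appended to row 1. P = [[7]], Q = [[1]].
Insert 4: 4 bumps 7 from row 1; 7 starts row 2. P = [[4], [7]], Q = [[1], [2]].
Insert 8: appended to row 1. P = [[4, 8], [7]], Q = [[1, 3], [2]].
Insert 2: 2 bumps 4 from row 1; 4 bumps 7 from row 2; 7 starts row 3. P = [[2, 8], [4], [7]], Q = [[1, 3], [2], [4]].
Insert 1: 1 bumps 2 from row 1; 2 bumps 4 from row 2; 4 bumps 7 from row 3; 7 starts row 4. P = [[1, 8], [2], [4], [7]], Q = [[1, 3], [2], [4], [5]].
Insert 5: 5 bumps 8 from row 1; 8 appends to row 2. P = [[1, 5], [2, 8], [4], [7]], Q = [[1, 3], [2, 6], [4], [5]].
Insert 3: 3 bumps 5 from row 1; 5 bumps 8 from row 2; 8 appends to row 3. P = [[1, 3], [2, 5], [4, 8], [7]], Q = [[1, 3], [2, 6], [4, 7], [5]].
Insert 6: appended to row 1. P = [[1, 3, 6], [2, 5], [4, 8], [7]], Q = [[1, 3, 8], [2, 6], [4, 7], [5]].

So P = [[1, 3, 6], [2, 5], [4, 8], [7]], Q = [[1, 3, 8], [2, 6], [4, 7], [5]].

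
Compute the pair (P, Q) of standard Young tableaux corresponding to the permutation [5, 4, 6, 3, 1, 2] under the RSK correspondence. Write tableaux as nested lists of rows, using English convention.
P = [[1, 2], [3, 6], [4], [5]], Q = [[1, 3], [2, 6], [4], [5]]

Insert each entry of the permutation into P by Schensted row insertion, recording in Q the position of each new cell.

Insert 5: appended to row 1. P = [[5]], Q = [[1]].
Insert 4: 4 bumps 5 from row 1; 5 starts row 2. P = [[4], [5]], Q = [[1], [2]].
Insert 6: appended to row 1. P = [[4, 6], [5]], Q = [[1, 3], [2]].
Insert 3: 3 bumps 4 from row 1; 4 bumps 5 from row 2; 5 starts row 3. P = [[3, 6], [4], [5]], Q = [[1, 3], [2], [4]].
Insert 1: 1 bumps 3 from row 1; 3 bumps 4 from row 2; 4 bumps 5 from row 3; 5 starts row 4. P = [[1, 6], [3], [4], [5]], Q = [[1, 3], [2], [4], [5]].
Insert 2: 2 bumps 6 from row 1; 6 appends to row 2. P = [[1, 2], [3, 6], [4], [5]], Q = [[1, 3], [2, 6], [4], [5]].

So P = [[1, 2], [3, 6], [4], [5]], Q = [[1, 3], [2, 6], [4], [5]].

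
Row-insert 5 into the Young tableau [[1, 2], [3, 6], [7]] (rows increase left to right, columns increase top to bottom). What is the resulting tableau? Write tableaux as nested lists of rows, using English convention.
5 is larger than every entry of row 1, so it is appended to row 1. The new tableau is [[1, 2, 5], [3, 6], [7]].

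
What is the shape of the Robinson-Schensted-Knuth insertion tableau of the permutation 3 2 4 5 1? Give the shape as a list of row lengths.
[3, 1, 1]

RSK row insertion gives P = [[1, 4, 5], [2], [3]], which has shape [3, 1, 1].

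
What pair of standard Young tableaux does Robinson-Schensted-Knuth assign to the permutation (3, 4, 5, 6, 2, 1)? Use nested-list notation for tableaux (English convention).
P = [[1, 4, 5, 6], [2], [3]], Q = [[1, 2, 3, 4], [5], [6]]

Insert each entry of the permutation into P by Schensted row insertion, recording in Q the position of each new cell.

Insert 3: appended to row 1. P = [[3]], Q = [[1]].
Insert 4: appended to row 1. P = [[3, 4]], Q = [[1, 2]].
Insert 5: appended to row 1. P = [[3, 4, 5]], Q = [[1, 2, 3]].
Insert 6: appended to row 1. P = [[3, 4, 5, 6]], Q = [[1, 2, 3, 4]].
Insert 2: 2 bumps 3 from row 1; 3 starts row 2. P = [[2, 4, 5, 6], [3]], Q = [[1, 2, 3, 4], [5]].
Insert 1: 1 bumps 2 from row 1; 2 bumps 3 from row 2; 3 starts row 3. P = [[1, 4, 5, 6], [2], [3]], Q = [[1, 2, 3, 4], [5], [6]].

So P = [[1, 4, 5, 6], [2], [3]], Q = [[1, 2, 3, 4], [5], [6]].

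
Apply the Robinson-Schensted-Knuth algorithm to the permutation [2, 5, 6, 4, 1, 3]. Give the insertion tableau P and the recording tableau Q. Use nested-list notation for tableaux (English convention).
Insert each entry of the permutation into P by Schensted row insertion, recording in Q the position of each new cell.

Insert 2: appended to row 1. P = [[2]].
Insert 5: appended to row 1. P = [[2, 5]].
Insert 6: appended to row 1. P = [[2, 5, 6]].
Insert 4: 4 bumps 5 from row 1; 5 starts row 2. P = [[2, 4, 6], [5]].
Insert 1: 1 bumps 2 from row 1; 2 bumps 5 from row 2; 5 starts row 3. P = [[1, 4, 6], [2], [5]].
Insert 3: 3 bumps 4 from row 1; 4 appends to row 2. P = [[1, 3, 6], [2, 4], [5]].

So P = [[1, 3, 6], [2, 4], [5]], Q = [[1, 2, 3], [4, 6], [5]].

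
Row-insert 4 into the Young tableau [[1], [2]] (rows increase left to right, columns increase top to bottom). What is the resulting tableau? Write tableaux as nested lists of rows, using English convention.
4 is larger than every entry of row 1, so it is appended to row 1. The new tableau is [[1, 4], [2]].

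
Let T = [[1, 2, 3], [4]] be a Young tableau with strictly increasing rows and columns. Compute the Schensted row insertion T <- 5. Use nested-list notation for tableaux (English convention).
[[1, 2, 3, 5], [4]]

5 is larger than every entry of row 1, so it is appended to row 1. The new tableau is [[1, 2, 3, 5], [4]].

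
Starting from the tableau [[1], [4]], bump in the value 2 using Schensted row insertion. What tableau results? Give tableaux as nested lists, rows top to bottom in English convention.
[[1, 2], [4]]

2 is larger than every entry of row 1, so it is appended to row 1. The new tableau is [[1, 2], [4]].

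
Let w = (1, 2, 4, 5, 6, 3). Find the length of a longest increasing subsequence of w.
5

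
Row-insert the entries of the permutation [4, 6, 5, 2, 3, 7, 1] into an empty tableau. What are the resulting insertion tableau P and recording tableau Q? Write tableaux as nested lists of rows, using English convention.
P = [[1, 3, 7], [2, 5], [4], [6]], Q = [[1, 2, 6], [3, 5], [4], [7]]

Insert each entry of the permutation into P by Schensted row insertion, recording in Q the position of each new cell.

After inserting 4: P = [[4]].
After inserting 6: P = [[4, 6]].
After inserting 5: P = [[4, 5], [6]].
After inserting 2: P = [[2, 5], [4], [6]].
After inserting 3: P = [[2, 3], [4, 5], [6]].
After inserting 7: P = [[2, 3, 7], [4, 5], [6]].
After inserting 1: P = [[1, 3, 7], [2, 5], [4], [6]].

So P = [[1, 3, 7], [2, 5], [4], [6]], Q = [[1, 2, 6], [3, 5], [4], [7]].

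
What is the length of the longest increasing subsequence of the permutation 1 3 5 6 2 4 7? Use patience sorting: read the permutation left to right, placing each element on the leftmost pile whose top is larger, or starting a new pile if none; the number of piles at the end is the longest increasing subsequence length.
1: new pile. tops = [1]
3: new pile. tops = [1, 3]
5: new pile. tops = [1, 3, 5]
6: new pile. tops = [1, 3, 5, 6]
2: onto pile 2 (replacing 3). tops = [1, 2, 5, 6]
4: onto pile 3 (replacing 5). tops = [1, 2, 4, 6]
7: new pile. tops = [1, 2, 4, 6, 7]

5 piles, so the longest increasing subsequence has length 5.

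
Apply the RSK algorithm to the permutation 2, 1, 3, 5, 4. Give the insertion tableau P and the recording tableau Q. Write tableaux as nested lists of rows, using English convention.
P = [[1, 3, 4], [2, 5]], Q = [[1, 3, 4], [2, 5]]

Insert each entry of the permutation into P by Schensted row insertion, recording in Q the position of each new cell.

Insert 2: appended to row 1. P = [[2]].
Insert 1: 1 bumps 2 from row 1; 2 starts row 2. P = [[1], [2]].
Insert 3: appended to row 1. P = [[1, 3], [2]].
Insert 5: appended to row 1. P = [[1, 3, 5], [2]].
Insert 4: 4 bumps 5 from row 1; 5 appends to row 2. P = [[1, 3, 4], [2, 5]].

So P = [[1, 3, 4], [2, 5]], Q = [[1, 3, 4], [2, 5]].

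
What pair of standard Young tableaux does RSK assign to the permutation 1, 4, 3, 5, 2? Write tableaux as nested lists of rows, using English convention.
Insert each entry of the permutation into P by Schensted row insertion, recording in Q the position of each new cell.

After inserting 1: P = [[1]].
After inserting 4: P = [[1, 4]].
After inserting 3: P = [[1, 3], [4]].
After inserting 5: P = [[1, 3, 5], [4]].
After inserting 2: P = [[1, 2, 5], [3], [4]].

So P = [[1, 2, 5], [3], [4]], Q = [[1, 2, 4], [3], [5]].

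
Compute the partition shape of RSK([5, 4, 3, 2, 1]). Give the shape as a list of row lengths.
Row-insert each entry into an empty tableau.

After inserting 5: P = [[5]].
After inserting 4: P = [[4], [5]].
After inserting 3: P = [[3], [4], [5]].
After inserting 2: P = [[2], [3], [4], [5]].
After inserting 1: P = [[1], [2], [3], [4], [5]].

The final insertion tableau P = [[1], [2], [3], [4], [5]] has shape [1, 1, 1, 1, 1].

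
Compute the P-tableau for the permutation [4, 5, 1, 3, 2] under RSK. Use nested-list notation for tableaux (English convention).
P = [[1, 2], [3, 5], [4]]

Insert 4: appended to row 1. P = [[4]].
Insert 5: appended to row 1. P = [[4, 5]].
Insert 1: 1 bumps 4 from row 1; 4 starts row 2. P = [[1, 5], [4]].
Insert 3: 3 bumps 5 from row 1; 5 appends to row 2. P = [[1, 3], [4, 5]].
Insert 2: 2 bumps 3 from row 1; 3 bumps 4 from row 2; 4 starts row 3. P = [[1, 2], [3, 5], [4]].

So P = [[1, 2], [3, 5], [4]].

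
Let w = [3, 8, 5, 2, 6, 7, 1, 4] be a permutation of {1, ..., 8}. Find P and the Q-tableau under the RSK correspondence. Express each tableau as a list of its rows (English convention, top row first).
P = [[1, 4, 6, 7], [2, 5], [3], [8]], Q = [[1, 2, 5, 6], [3, 8], [4], [7]]

Insert each entry of the permutation into P by Schensted row insertion, recording in Q the position of each new cell.

Insert 3: appended to row 1. P = [[3]].
Insert 8: appended to row 1. P = [[3, 8]].
Insert 5: 5 bumps 8 from row 1; 8 starts row 2. P = [[3, 5], [8]].
Insert 2: 2 bumps 3 from row 1; 3 bumps 8 from row 2; 8 starts row 3. P = [[2, 5], [3], [8]].
Insert 6: appended to row 1. P = [[2, 5, 6], [3], [8]].
Insert 7: appended to row 1. P = [[2, 5, 6, 7], [3], [8]].
Insert 1: 1 bumps 2 from row 1; 2 bumps 3 from row 2; 3 bumps 8 from row 3; 8 starts row 4. P = [[1, 5, 6, 7], [2], [3], [8]].
Insert 4: 4 bumps 5 from row 1; 5 appends to row 2. P = [[1, 4, 6, 7], [2, 5], [3], [8]].

So P = [[1, 4, 6, 7], [2, 5], [3], [8]], Q = [[1, 2, 5, 6], [3, 8], [4], [7]].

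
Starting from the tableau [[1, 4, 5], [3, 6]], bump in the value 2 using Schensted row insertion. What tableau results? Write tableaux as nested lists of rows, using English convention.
In row 1, 2 replaces 4 (the leftmost entry greater than 2); 4 is bumped to row 2. In row 2, 4 replaces 6 (the leftmost entry greater than 4); 6 is bumped to row 3. 6 starts a new row 3. The new tableau is [[1, 2, 5], [3, 4], [6]].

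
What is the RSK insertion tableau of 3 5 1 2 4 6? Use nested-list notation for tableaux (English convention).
P = [[1, 2, 4, 6], [3, 5]]

Insert 3: appended to row 1. P = [[3]].
Insert 5: appended to row 1. P = [[3, 5]].
Insert 1: 1 bumps 3 from row 1; 3 starts row 2. P = [[1, 5], [3]].
Insert 2: 2 bumps 5 from row 1; 5 appends to row 2. P = [[1, 2], [3, 5]].
Insert 4: appended to row 1. P = [[1, 2, 4], [3, 5]].
Insert 6: appended to row 1. P = [[1, 2, 4, 6], [3, 5]].

So P = [[1, 2, 4, 6], [3, 5]].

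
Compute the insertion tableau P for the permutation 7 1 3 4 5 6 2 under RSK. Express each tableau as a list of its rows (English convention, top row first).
P = [[1, 2, 4, 5, 6], [3], [7]]

Insert 7: appended to row 1. P = [[7]].
Insert 1: 1 bumps 7 from row 1; 7 starts row 2. P = [[1], [7]].
Insert 3: appended to row 1. P = [[1, 3], [7]].
Insert 4: appended to row 1. P = [[1, 3, 4], [7]].
Insert 5: appended to row 1. P = [[1, 3, 4, 5], [7]].
Insert 6: appended to row 1. P = [[1, 3, 4, 5, 6], [7]].
Insert 2: 2 bumps 3 from row 1; 3 bumps 7 from row 2; 7 starts row 3. P = [[1, 2, 4, 5, 6], [3], [7]].

So P = [[1, 2, 4, 5, 6], [3], [7]].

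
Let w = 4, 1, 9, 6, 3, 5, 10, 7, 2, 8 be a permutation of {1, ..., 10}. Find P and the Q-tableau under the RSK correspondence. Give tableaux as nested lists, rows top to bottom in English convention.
P = [[1, 2, 5, 7, 8], [3, 6, 10], [4], [9]], Q = [[1, 3, 6, 7, 10], [2, 4, 8], [5], [9]]

Insert each entry of the permutation into P by Schensted row insertion, recording in Q the position of each new cell.

Insert 4: appended to row 1. P = [[4]].
Insert 1: 1 bumps 4 from row 1; 4 starts row 2. P = [[1], [4]].
Insert 9: appended to row 1. P = [[1, 9], [4]].
Insert 6: 6 bumps 9 from row 1; 9 appends to row 2. P = [[1, 6], [4, 9]].
Insert 3: 3 bumps 6 from row 1; 6 bumps 9 from row 2; 9 starts row 3. P = [[1, 3], [4, 6], [9]].
Insert 5: appended to row 1. P = [[1, 3, 5], [4, 6], [9]].
Insert 10: appended to row 1. P = [[1, 3, 5, 10], [4, 6], [9]].
Insert 7: 7 bumps 10 from row 1; 10 appends to row 2. P = [[1, 3, 5, 7], [4, 6, 10], [9]].
Insert 2: 2 bumps 3 from row 1; 3 bumps 4 from row 2; 4 bumps 9 from row 3; 9 starts row 4. P = [[1, 2, 5, 7], [3, 6, 10], [4], [9]].
Insert 8: appended to row 1. P = [[1, 2, 5, 7, 8], [3, 6, 10], [4], [9]].

So P = [[1, 2, 5, 7, 8], [3, 6, 10], [4], [9]], Q = [[1, 3, 6, 7, 10], [2, 4, 8], [5], [9]].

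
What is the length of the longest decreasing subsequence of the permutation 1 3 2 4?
2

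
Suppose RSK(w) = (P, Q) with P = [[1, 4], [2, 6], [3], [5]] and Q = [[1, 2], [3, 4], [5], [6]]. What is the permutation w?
5 6 3 4 2 1

Reverse the RSK construction: for i from n down to 1, find the cell of Q containing i, remove the entry at that cell from P, and reverse-bump it up through P; the value ejected from row 1 is w(i).

Step i=6: Q has 6 at row 4, column 1; remove 5 from row 4 of P and reverse-bump: 5 enters row 3 and ejects 3; 3 enters row 2 and ejects 2; 2 enters row 1 and ejects 1. So w(6) = 1. P is now [[2, 4], [3, 6], [5]].
Step i=5: Q has 5 at row 3, column 1; remove 5 from row 3 of P and reverse-bump: 5 enters row 2 and ejects 3; 3 enters row 1 and ejects 2. So w(5) = 2. P is now [[3, 4], [5, 6]].
Step i=4: Q has 4 at row 2, column 2; remove 6 from row 2 of P and reverse-bump: 6 enters row 1 and ejects 4. So w(4) = 4. P is now [[3, 6], [5]].
Step i=3: Q has 3 at row 2, column 1; remove 5 from row 2 of P and reverse-bump: 5 enters row 1 and ejects 3. So w(3) = 3. P is now [[5, 6]].
Step i=2: Q has 2 at row 1, column 2; remove that cell from P, ejecting 6. So w(2) = 6. P is now [[5]].
Step i=1: Q has 1 at row 1, column 1; remove that cell from P, ejecting 5. So w(1) = 5. P is now [].

So w = 5 6 3 4 2 1.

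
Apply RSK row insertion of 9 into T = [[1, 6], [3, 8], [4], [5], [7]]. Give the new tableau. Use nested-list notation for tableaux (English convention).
9 is larger than every entry of row 1, so it is appended to row 1. The new tableau is [[1, 6, 9], [3, 8], [4], [5], [7]].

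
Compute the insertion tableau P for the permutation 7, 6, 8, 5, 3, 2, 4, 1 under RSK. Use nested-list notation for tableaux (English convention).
P = [[1, 4], [2, 8], [3], [5], [6], [7]]

Insert 7: appended to row 1. P = [[7]].
Insert 6: 6 bumps 7 from row 1; 7 starts row 2. P = [[6], [7]].
Insert 8: appended to row 1. P = [[6, 8], [7]].
Insert 5: 5 bumps 6 from row 1; 6 bumps 7 from row 2; 7 starts row 3. P = [[5, 8], [6], [7]].
Insert 3: 3 bumps 5 from row 1; 5 bumps 6 from row 2; 6 bumps 7 from row 3; 7 starts row 4. P = [[3, 8], [5], [6], [7]].
Insert 2: 2 bumps 3 from row 1; 3 bumps 5 from row 2; 5 bumps 6 from row 3; 6 bumps 7 from row 4; 7 starts row 5. P = [[2, 8], [3], [5], [6], [7]].
Insert 4: 4 bumps 8 from row 1; 8 appends to row 2. P = [[2, 4], [3, 8], [5], [6], [7]].
Insert 1: 1 bumps 2 from row 1; 2 bumps 3 from row 2; 3 bumps 5 from row 3; 5 bumps 6 from row 4; 6 bumps 7 from row 5; 7 starts row 6. P = [[1, 4], [2, 8], [3], [5], [6], [7]].

So P = [[1, 4], [2, 8], [3], [5], [6], [7]].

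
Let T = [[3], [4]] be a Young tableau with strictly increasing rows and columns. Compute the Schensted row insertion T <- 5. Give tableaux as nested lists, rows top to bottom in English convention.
[[3, 5], [4]]

5 is larger than every entry of row 1, so it is appended to row 1. The new tableau is [[3, 5], [4]].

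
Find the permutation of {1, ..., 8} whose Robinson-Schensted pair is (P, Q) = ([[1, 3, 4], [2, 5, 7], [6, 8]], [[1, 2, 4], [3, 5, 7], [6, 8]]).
Reverse RSK: for i = n, n-1, ..., 1, locate i in Q, remove the corresponding corner cell from P, and reverse-bump its entry up through P; the value ejected from row 1 is w(i).

So w = 2 6 1 8 5 3 7 4.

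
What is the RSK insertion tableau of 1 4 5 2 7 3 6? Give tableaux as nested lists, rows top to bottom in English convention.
Insert 1: appended to row 1. P = [[1]].
Insert 4: appended to row 1. P = [[1, 4]].
Insert 5: appended to row 1. P = [[1, 4, 5]].
Insert 2: 2 bumps 4 from row 1; 4 starts row 2. P = [[1, 2, 5], [4]].
Insert 7: appended to row 1. P = [[1, 2, 5, 7], [4]].
Insert 3: 3 bumps 5 from row 1; 5 appends to row 2. P = [[1, 2, 3, 7], [4, 5]].
Insert 6: 6 bumps 7 from row 1; 7 appends to row 2. P = [[1, 2, 3, 6], [4, 5, 7]].

So P = [[1, 2, 3, 6], [4, 5, 7]].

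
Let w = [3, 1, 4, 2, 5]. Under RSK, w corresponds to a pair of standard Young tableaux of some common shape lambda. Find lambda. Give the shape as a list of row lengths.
RSK row insertion gives P = [[1, 2, 5], [3, 4]], which has shape [3, 2].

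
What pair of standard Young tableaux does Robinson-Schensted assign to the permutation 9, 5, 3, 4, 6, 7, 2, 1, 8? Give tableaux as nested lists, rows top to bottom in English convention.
P = [[1, 4, 6, 7, 8], [2], [3], [5], [9]], Q = [[1, 4, 5, 6, 9], [2], [3], [7], [8]]

Insert each entry of the permutation into P by Schensted row insertion, recording in Q the position of each new cell.

Insert 9: appended to row 1. P = [[9]].
Insert 5: 5 bumps 9 from row 1; 9 starts row 2. P = [[5], [9]].
Insert 3: 3 bumps 5 from row 1; 5 bumps 9 from row 2; 9 starts row 3. P = [[3], [5], [9]].
Insert 4: appended to row 1. P = [[3, 4], [5], [9]].
Insert 6: appended to row 1. P = [[3, 4, 6], [5], [9]].
Insert 7: appended to row 1. P = [[3, 4, 6, 7], [5], [9]].
Insert 2: 2 bumps 3 from row 1; 3 bumps 5 from row 2; 5 bumps 9 from row 3; 9 starts row 4. P = [[2, 4, 6, 7], [3], [5], [9]].
Insert 1: 1 bumps 2 from row 1; 2 bumps 3 from row 2; 3 bumps 5 from row 3; 5 bumps 9 from row 4; 9 starts row 5. P = [[1, 4, 6, 7], [2], [3], [5], [9]].
Insert 8: appended to row 1. P = [[1, 4, 6, 7, 8], [2], [3], [5], [9]].

So P = [[1, 4, 6, 7, 8], [2], [3], [5], [9]], Q = [[1, 4, 5, 6, 9], [2], [3], [7], [8]].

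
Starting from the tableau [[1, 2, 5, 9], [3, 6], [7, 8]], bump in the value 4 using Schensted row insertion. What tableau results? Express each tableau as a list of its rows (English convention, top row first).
In row 1, 4 replaces 5 (the leftmost entry greater than 4); 5 is bumped to row 2. In row 2, 5 replaces 6 (the leftmost entry greater than 5); 6 is bumped to row 3. In row 3, 6 replaces 7 (the leftmost entry greater than 6); 7 is bumped to row 4. 7 starts a new row 4. The new tableau is [[1, 2, 4, 9], [3, 5], [6, 8], [7]].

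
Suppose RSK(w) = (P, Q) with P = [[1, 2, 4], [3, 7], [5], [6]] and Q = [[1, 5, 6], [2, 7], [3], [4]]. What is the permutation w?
Reverse the RSK construction: for i from n down to 1, find the cell of Q containing i, remove the entry at that cell from P, and reverse-bump it up through P; the value ejected from row 1 is w(i).

Step i=7: Q has 7 at row 2, column 2; remove 7 from row 2 of P and reverse-bump: 7 enters row 1 and ejects 4. So w(7) = 4. P is now [[1, 2, 7], [3], [5], [6]].
Step i=6: Q has 6 at row 1, column 3; remove that cell from P, ejecting 7. So w(6) = 7. P is now [[1, 2], [3], [5], [6]].
Step i=5: Q has 5 at row 1, column 2; remove that cell from P, ejecting 2. So w(5) = 2. P is now [[1], [3], [5], [6]].
Step i=4: Q has 4 at row 4, column 1; remove 6 from row 4 of P and reverse-bump: 6 enters row 3 and ejects 5; 5 enters row 2 and ejects 3; 3 enters row 1 and ejects 1. So w(4) = 1. P is now [[3], [5], [6]].
Step i=3: Q has 3 at row 3, column 1; remove 6 from row 3 of P and reverse-bump: 6 enters row 2 and ejects 5; 5 enters row 1 and ejects 3. So w(3) = 3. P is now [[5], [6]].
Step i=2: Q has 2 at row 2, column 1; remove 6 from row 2 of P and reverse-bump: 6 enters row 1 and ejects 5. So w(2) = 5. P is now [[6]].
Step i=1: Q has 1 at row 1, column 1; remove that cell from P, ejecting 6. So w(1) = 6. P is now [].

So w = 6 5 3 1 2 7 4.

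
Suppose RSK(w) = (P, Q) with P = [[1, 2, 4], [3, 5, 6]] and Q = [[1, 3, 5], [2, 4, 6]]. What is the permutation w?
3 1 5 2 6 4

Reverse RSK: for i = n, n-1, ..., 1, locate i in Q, remove the corresponding corner cell from P, and reverse-bump its entry up through P; the value ejected from row 1 is w(i).

So w = 3 1 5 2 6 4.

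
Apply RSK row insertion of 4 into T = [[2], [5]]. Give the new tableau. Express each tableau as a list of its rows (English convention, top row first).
4 is larger than every entry of row 1, so it is appended to row 1. The new tableau is [[2, 4], [5]].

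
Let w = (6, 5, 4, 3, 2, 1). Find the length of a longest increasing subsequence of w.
1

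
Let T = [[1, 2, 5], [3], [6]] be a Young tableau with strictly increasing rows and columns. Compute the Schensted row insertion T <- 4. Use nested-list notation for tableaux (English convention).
In row 1, 4 replaces 5 (the leftmost entry greater than 4); 5 is bumped to row 2. 5 is appended to row 2. The new tableau is [[1, 2, 4], [3, 5], [6]].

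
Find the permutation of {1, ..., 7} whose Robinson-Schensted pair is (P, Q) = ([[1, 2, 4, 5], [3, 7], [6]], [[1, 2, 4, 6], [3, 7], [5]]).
1 6 3 4 2 7 5

Reverse the RSK construction: for i from n down to 1, find the cell of Q containing i, remove the entry at that cell from P, and reverse-bump it up through P; the value ejected from row 1 is w(i).

Step i=7: Q has 7 at row 2, column 2; remove 7 from row 2 of P and reverse-bump: 7 enters row 1 and ejects 5. So w(7) = 5. P is now [[1, 2, 4, 7], [3], [6]].
Step i=6: Q has 6 at row 1, column 4; remove that cell from P, ejecting 7. So w(6) = 7. P is now [[1, 2, 4], [3], [6]].
Step i=5: Q has 5 at row 3, column 1; remove 6 from row 3 of P and reverse-bump: 6 enters row 2 and ejects 3; 3 enters row 1 and ejects 2. So w(5) = 2. P is now [[1, 3, 4], [6]].
Step i=4: Q has 4 at row 1, column 3; remove that cell from P, ejecting 4. So w(4) = 4. P is now [[1, 3], [6]].
Step i=3: Q has 3 at row 2, column 1; remove 6 from row 2 of P and reverse-bump: 6 enters row 1 and ejects 3. So w(3) = 3. P is now [[1, 6]].
Step i=2: Q has 2 at row 1, column 2; remove that cell from P, ejecting 6. So w(2) = 6. P is now [[1]].
Step i=1: Q has 1 at row 1, column 1; remove that cell from P, ejecting 1. So w(1) = 1. P is now [].

So w = 1 6 3 4 2 7 5.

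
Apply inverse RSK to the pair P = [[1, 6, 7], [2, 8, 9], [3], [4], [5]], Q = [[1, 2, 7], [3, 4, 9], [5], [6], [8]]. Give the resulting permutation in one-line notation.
5 8 4 6 3 2 9 1 7

Reverse the RSK construction: for i from n down to 1, find the cell of Q containing i, remove the entry at that cell from P, and reverse-bump it up through P; the value ejected from row 1 is w(i).

Step i=9: Q has 9 at row 2, column 3; remove 9 from row 2 of P and reverse-bump: 9 enters row 1 and ejects 7. So w(9) = 7. P is now [[1, 6, 9], [2, 8], [3], [4], [5]].
Step i=8: Q has 8 at row 5, column 1; remove 5 from row 5 of P and reverse-bump: 5 enters row 4 and ejects 4; 4 enters row 3 and ejects 3; 3 enters row 2 and ejects 2; 2 enters row 1 and ejects 1. So w(8) = 1. P is now [[2, 6, 9], [3, 8], [4], [5]].
Step i=7: Q has 7 at row 1, column 3; remove that cell from P, ejecting 9. So w(7) = 9. P is now [[2, 6], [3, 8], [4], [5]].
Step i=6: Q has 6 at row 4, column 1; remove 5 from row 4 of P and reverse-bump: 5 enters row 3 and ejects 4; 4 enters row 2 and ejects 3; 3 enters row 1 and ejects 2. So w(6) = 2. P is now [[3, 6], [4, 8], [5]].
Step i=5: Q has 5 at row 3, column 1; remove 5 from row 3 of P and reverse-bump: 5 enters row 2 and ejects 4; 4 enters row 1 and ejects 3. So w(5) = 3. P is now [[4, 6], [5, 8]].
Step i=4: Q has 4 at row 2, column 2; remove 8 from row 2 of P and reverse-bump: 8 enters row 1 and ejects 6. So w(4) = 6. P is now [[4, 8], [5]].
Step i=3: Q has 3 at row 2, column 1; remove 5 from row 2 of P and reverse-bump: 5 enters row 1 and ejects 4. So w(3) = 4. P is now [[5, 8]].
Step i=2: Q has 2 at row 1, column 2; remove that cell from P, ejecting 8. So w(2) = 8. P is now [[5]].
Step i=1: Q has 1 at row 1, column 1; remove that cell from P, ejecting 5. So w(1) = 5. P is now [].

So w = 5 8 4 6 3 2 9 1 7.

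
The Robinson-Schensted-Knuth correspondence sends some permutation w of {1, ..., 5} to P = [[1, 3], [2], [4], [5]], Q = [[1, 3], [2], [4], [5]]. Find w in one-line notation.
5 2 4 3 1

Reverse the RSK construction: for i from n down to 1, find the cell of Q containing i, remove the entry at that cell from P, and reverse-bump it up through P; the value ejected from row 1 is w(i).

Step i=5: Q has 5 at row 4, column 1; remove 5 from row 4 of P and reverse-bump: 5 enters row 3 and ejects 4; 4 enters row 2 and ejects 2; 2 enters row 1 and ejects 1. So w(5) = 1. P is now [[2, 3], [4], [5]].
Step i=4: Q has 4 at row 3, column 1; remove 5 from row 3 of P and reverse-bump: 5 enters row 2 and ejects 4; 4 enters row 1 and ejects 3. So w(4) = 3. P is now [[2, 4], [5]].
Step i=3: Q has 3 at row 1, column 2; remove that cell from P, ejecting 4. So w(3) = 4. P is now [[2], [5]].
Step i=2: Q has 2 at row 2, column 1; remove 5 from row 2 of P and reverse-bump: 5 enters row 1 and ejects 2. So w(2) = 2. P is now [[5]].
Step i=1: Q has 1 at row 1, column 1; remove that cell from P, ejecting 5. So w(1) = 5. P is now [].

So w = 5 2 4 3 1.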